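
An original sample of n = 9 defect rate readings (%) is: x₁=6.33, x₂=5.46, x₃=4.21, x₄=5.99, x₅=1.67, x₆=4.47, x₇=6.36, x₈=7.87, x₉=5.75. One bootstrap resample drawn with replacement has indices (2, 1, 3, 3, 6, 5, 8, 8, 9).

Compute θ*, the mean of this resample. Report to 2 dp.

Resample values: 5.46, 6.33, 4.21, 4.21, 4.47, 1.67, 7.87, 7.87, 5.75.
Mean = (5.46 + 6.33 + 4.21 + 4.21 + 4.47 + 1.67 + 7.87 + 7.87 + 5.75) / 9 = 47.840 / 9 = 5.32

θ* = 5.32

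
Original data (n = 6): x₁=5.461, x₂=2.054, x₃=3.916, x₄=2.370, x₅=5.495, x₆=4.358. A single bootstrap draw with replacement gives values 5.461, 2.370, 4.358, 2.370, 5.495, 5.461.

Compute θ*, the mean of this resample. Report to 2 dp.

Mean = (5.461 + 2.370 + 4.358 + 2.370 + 5.495 + 5.461) / 6 = 25.5150 / 6 = 4.25

θ* = 4.25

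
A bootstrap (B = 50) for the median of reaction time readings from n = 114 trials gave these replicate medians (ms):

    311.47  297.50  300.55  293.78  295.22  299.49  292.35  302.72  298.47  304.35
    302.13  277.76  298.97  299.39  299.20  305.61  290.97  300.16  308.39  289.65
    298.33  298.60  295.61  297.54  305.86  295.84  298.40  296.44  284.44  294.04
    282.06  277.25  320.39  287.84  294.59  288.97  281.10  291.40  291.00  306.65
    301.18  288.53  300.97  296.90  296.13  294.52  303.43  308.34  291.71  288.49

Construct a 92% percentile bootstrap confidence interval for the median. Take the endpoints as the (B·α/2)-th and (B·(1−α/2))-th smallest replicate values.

Sorted replicates: 277.25, 277.76, 281.10, 282.06, 284.44, 287.84, 288.49, 288.53, 288.97, 289.65, 290.97, 291.00, 291.40, 291.71, 292.35, 293.78, 294.04, 294.52, 294.59, 295.22, 295.61, 295.84, 296.13, 296.44, 296.90, 297.50, 297.54, 298.33, 298.40, 298.47, 298.60, 298.97, 299.20, 299.39, 299.49, 300.16, 300.55, 300.97, 301.18, 302.13, 302.72, 303.43, 304.35, 305.61, 305.86, 306.65, 308.34, 308.39, 311.47, 320.39
α = 0.08; lower rank = 50 × 0.040 = 2; upper rank = 50 × 0.960 = 48.
The 2nd smallest replicate is 277.76; the 48th is 308.39.

(277.76, 308.39)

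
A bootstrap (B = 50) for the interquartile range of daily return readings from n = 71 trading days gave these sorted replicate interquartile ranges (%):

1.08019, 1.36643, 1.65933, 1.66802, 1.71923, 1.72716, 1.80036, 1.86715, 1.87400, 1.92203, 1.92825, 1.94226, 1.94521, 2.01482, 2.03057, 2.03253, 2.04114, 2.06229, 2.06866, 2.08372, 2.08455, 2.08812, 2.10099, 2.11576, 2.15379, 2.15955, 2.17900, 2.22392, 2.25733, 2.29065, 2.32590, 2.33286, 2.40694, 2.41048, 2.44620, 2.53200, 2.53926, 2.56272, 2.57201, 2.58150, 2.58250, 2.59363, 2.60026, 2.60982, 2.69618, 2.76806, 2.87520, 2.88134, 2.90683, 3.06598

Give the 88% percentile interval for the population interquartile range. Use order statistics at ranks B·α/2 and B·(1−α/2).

α = 0.12; lower rank = 50 × 0.060 = 3; upper rank = 50 × 0.940 = 47.
The 3rd smallest replicate is 1.65933; the 47th is 2.87520.

(1.65933, 2.87520)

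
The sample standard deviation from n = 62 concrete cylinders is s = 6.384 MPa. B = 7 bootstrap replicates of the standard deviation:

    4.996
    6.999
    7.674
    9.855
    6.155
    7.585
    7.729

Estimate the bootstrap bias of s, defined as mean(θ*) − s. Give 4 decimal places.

bias = +0.9007

mean(θ*) = (4.996 + 6.999 + 7.674 + 9.855 + 6.155 + 7.585 + 7.729) / 7 = 7.28471
bias = 7.28471 − 6.384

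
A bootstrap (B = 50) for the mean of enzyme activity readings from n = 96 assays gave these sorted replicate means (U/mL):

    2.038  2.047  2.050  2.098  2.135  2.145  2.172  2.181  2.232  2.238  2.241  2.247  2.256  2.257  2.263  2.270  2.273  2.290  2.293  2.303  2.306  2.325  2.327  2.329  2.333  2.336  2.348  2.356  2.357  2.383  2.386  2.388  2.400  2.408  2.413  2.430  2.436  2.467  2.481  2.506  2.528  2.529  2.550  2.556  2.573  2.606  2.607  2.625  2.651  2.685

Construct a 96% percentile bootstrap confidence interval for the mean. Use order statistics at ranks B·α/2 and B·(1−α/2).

(2.038, 2.651)

α = 0.04; lower rank = 50 × 0.020 = 1; upper rank = 50 × 0.980 = 49.
The 1st smallest replicate is 2.038; the 49th is 2.651.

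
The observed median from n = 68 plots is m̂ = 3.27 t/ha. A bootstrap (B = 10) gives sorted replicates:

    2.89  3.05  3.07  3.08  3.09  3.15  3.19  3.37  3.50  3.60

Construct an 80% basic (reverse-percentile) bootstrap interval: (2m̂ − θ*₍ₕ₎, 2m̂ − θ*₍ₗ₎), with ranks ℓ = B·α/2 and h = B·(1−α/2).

Percentile endpoints at ranks 1 and 9: θ*₍1₎ = 2.89, θ*₍9₎ = 3.50.
Basic interval reflects these around m̂:
  lower = 2 × 3.27 − 3.50 = 3.04
  upper = 2 × 3.27 − 2.89 = 3.65

(3.04, 3.65)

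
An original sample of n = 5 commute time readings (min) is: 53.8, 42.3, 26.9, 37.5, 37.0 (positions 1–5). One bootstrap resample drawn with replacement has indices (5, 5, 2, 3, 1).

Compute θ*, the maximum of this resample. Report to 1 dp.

Resample values: 37.0, 37.0, 42.3, 26.9, 53.8.
Maximum = 53.8

θ* = 53.8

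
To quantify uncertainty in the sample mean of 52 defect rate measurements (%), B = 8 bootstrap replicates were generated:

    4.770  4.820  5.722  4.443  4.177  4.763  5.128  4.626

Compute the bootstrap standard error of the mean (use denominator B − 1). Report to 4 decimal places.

SE* = 0.4638

Bootstrap SE is the standard deviation of the 8 replicate means.
Mean of replicates: (4.770 + 4.820 + 5.722 + 4.443 + 4.177 + 4.763 + 5.128 + 4.626) / 8 = 38.44900 / 8 = 4.80612
Sum of squared deviations: (−0.03613)² + (+0.01388)² + (+0.91588)² + (−0.36313)² + (−0.62913)² + (−0.04312)² + (+0.32188)² + (−0.18012)² = 1.50589
Variance = 1.50589 / 7 = 0.21513
SE* = √0.21513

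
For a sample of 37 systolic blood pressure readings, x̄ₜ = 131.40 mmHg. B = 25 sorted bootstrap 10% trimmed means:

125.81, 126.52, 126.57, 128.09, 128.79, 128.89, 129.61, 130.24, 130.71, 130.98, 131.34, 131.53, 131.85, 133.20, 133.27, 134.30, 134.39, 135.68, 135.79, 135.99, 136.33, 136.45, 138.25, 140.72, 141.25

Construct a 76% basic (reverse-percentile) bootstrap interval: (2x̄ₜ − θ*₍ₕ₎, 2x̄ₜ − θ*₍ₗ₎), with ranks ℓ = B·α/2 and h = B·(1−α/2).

Percentile endpoints at ranks 3 and 22: θ*₍3₎ = 126.57, θ*₍22₎ = 136.45.
Basic interval reflects these around x̄ₜ:
  lower = 2 × 131.40 − 136.45 = 126.35
  upper = 2 × 131.40 − 126.57 = 136.23

(126.35, 136.23)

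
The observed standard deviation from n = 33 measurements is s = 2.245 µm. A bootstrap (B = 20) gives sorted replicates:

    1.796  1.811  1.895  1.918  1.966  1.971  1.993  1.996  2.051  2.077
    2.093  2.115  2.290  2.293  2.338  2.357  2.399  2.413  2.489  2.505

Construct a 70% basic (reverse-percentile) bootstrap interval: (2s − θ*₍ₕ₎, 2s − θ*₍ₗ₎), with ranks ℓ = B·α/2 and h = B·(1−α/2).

(2.091, 2.595)

Percentile endpoints at ranks 3 and 17: θ*₍3₎ = 1.895, θ*₍17₎ = 2.399.
Basic interval reflects these around s:
  lower = 2 × 2.245 − 2.399 = 2.091
  upper = 2 × 2.245 − 1.895 = 2.595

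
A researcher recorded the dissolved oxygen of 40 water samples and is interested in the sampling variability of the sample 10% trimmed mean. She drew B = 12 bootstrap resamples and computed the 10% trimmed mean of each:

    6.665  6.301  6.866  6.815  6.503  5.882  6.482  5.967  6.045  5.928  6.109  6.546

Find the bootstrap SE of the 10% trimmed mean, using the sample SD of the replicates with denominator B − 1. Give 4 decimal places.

Bootstrap SE is the standard deviation of the 12 replicate 10% trimmed means.
Mean of replicates: (6.665 + 6.301 + 6.866 + 6.815 + 6.503 + 5.882 + 6.482 + 5.967 + 6.045 + 5.928 + 6.109 + 6.546) / 12 = 76.10900 / 12 = 6.34242
Sum of squared deviations: (+0.32258)² + (−0.04142)² + (+0.52358)² + (+0.47258)² + (+0.16058)² + (−0.46042)² + (+0.13958)² + (−0.37542)² + (−0.29742)² + (−0.41442)² + (−0.23342)² + (+0.20358)² = 1.35757
Variance = 1.35757 / 11 = 0.12342
SE* = √0.12342

SE* = 0.3513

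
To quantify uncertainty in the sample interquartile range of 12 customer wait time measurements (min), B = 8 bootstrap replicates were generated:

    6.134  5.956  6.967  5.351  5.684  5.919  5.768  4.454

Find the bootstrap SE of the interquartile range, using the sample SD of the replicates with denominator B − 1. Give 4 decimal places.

Bootstrap SE is the standard deviation of the 8 replicate interquartile ranges.
Mean of replicates: (6.134 + 5.956 + 6.967 + 5.351 + 5.684 + 5.919 + 5.768 + 4.454) / 8 = 46.23300 / 8 = 5.77912
Sum of squared deviations: (+0.35488)² + (+0.17688)² + (+1.18788)² + (−0.42812)² + (−0.09512)² + (+0.13987)² + (−0.01112)² + (−1.32512)² = 3.53625
Variance = 3.53625 / 7 = 0.50518
SE* = √0.50518

SE* = 0.7108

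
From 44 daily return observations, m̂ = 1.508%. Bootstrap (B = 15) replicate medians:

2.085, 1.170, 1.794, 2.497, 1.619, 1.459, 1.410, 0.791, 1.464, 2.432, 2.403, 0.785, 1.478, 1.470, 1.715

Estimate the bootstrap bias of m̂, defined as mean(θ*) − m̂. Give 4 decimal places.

mean(θ*) = (2.085 + 1.170 + 1.794 + 2.497 + 1.619 + 1.459 + 1.410 + 0.791 + 1.464 + 2.432 + 2.403 + 0.785 + 1.478 + 1.470 + 1.715) / 15 = 1.63813
bias = 1.63813 − 1.508

bias = +0.1301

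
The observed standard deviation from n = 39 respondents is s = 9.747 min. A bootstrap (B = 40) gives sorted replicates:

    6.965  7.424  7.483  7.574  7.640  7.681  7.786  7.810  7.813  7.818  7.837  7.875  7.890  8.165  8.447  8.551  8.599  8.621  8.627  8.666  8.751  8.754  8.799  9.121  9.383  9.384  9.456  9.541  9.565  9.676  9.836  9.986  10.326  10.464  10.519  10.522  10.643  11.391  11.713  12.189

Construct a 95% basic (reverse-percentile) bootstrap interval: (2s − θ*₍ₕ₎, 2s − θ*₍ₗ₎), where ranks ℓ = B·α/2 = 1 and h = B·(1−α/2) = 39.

Percentile endpoints at ranks 1 and 39: θ*₍1₎ = 6.965, θ*₍39₎ = 11.713.
Basic interval reflects these around s:
  lower = 2 × 9.747 − 11.713 = 7.781
  upper = 2 × 9.747 − 6.965 = 12.529

(7.781, 12.529)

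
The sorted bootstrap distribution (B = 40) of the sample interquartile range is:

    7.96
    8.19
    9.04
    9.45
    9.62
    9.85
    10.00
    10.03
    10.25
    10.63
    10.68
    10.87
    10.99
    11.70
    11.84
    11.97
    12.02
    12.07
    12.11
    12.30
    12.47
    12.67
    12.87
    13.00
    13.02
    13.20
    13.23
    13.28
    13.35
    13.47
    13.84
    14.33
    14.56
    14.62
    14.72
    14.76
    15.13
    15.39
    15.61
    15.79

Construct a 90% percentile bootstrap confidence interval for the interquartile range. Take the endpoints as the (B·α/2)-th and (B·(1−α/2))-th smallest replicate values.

α = 0.10; lower rank = 40 × 0.050 = 2; upper rank = 40 × 0.950 = 38.
The 2nd smallest replicate is 8.19; the 38th is 15.39.

(8.19, 15.39)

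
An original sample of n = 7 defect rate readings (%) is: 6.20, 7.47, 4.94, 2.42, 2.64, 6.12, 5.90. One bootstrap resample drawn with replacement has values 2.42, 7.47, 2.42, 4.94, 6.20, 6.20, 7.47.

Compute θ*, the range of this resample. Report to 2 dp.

Range = 7.47 − 2.42 = 5.05

θ* = 5.05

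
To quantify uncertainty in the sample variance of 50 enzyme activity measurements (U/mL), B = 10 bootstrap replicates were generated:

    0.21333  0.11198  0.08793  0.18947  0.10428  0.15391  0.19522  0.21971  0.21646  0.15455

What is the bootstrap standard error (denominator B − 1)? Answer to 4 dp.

Bootstrap SE is the standard deviation of the 10 replicate variances.
Mean of replicates: (0.21333 + 0.11198 + 0.08793 + 0.18947 + 0.10428 + 0.15391 + 0.19522 + 0.21971 + 0.21646 + 0.15455) / 10 = 1.646840 / 10 = 0.164684
Sum of squared deviations: (+0.048646)² + (−0.052704)² + (−0.076754)² + (+0.024786)² + (−0.060404)² + (−0.010774)² + (+0.030536)² + (+0.055026)² + (+0.051776)² + (−0.010134)² = 0.022158
Variance = 0.022158 / 9 = 0.002462
SE* = √0.002462

SE* = 0.0496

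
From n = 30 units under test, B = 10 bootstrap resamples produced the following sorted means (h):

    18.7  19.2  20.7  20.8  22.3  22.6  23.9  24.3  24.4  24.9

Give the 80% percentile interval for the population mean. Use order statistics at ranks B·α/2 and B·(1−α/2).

(18.7, 24.4)

α = 0.20; lower rank = 10 × 0.100 = 1; upper rank = 10 × 0.900 = 9.
The 1st smallest replicate is 18.7; the 9th is 24.4.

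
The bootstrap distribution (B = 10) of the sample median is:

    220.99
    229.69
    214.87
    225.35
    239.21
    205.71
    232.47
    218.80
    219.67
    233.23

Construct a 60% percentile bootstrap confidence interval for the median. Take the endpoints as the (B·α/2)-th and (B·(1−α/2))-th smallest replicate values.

(214.87, 232.47)

Sorted replicates: 205.71, 214.87, 218.80, 219.67, 220.99, 225.35, 229.69, 232.47, 233.23, 239.21
α = 0.40; lower rank = 10 × 0.200 = 2; upper rank = 10 × 0.800 = 8.
The 2nd smallest replicate is 214.87; the 8th is 232.47.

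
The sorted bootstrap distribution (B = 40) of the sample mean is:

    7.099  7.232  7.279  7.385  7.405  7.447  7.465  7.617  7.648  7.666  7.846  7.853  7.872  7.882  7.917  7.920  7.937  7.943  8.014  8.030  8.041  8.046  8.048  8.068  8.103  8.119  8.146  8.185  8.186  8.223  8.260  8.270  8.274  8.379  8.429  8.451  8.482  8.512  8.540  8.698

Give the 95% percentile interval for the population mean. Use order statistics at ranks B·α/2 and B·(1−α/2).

α = 0.05; lower rank = 40 × 0.025 = 1; upper rank = 40 × 0.975 = 39.
The 1st smallest replicate is 7.099; the 39th is 8.540.

(7.099, 8.540)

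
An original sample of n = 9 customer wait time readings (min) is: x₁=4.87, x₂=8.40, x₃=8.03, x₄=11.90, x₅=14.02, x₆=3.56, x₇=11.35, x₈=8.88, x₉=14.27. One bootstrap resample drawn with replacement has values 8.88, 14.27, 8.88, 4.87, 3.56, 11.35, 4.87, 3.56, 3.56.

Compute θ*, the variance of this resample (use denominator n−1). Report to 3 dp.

Mean = 7.0889; sum of squared deviations = 123.3477
s² = 123.3477 / 8 = 15.4185

θ* = 15.418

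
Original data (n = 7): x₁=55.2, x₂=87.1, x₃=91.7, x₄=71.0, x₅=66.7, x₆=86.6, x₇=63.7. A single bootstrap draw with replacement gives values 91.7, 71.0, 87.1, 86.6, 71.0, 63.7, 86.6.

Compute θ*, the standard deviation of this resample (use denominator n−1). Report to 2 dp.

Mean = 79.6714; sum of squared deviations = 701.3543
s² = 701.3543 / 6 = 116.8924
s = √116.8924 = 10.81

θ* = 10.81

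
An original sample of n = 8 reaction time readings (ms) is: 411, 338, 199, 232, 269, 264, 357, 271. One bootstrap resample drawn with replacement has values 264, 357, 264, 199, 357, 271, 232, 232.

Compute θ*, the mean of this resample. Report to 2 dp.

θ* = 272.00

Mean = (264 + 357 + 264 + 199 + 357 + 271 + 232 + 232) / 8 = 2176.0 / 8 = 272.00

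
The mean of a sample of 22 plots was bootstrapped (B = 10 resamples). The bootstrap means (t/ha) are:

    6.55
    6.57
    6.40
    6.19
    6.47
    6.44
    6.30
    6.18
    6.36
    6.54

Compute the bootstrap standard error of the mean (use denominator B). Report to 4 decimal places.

Bootstrap SE is the standard deviation of the 10 replicate means.
Mean of replicates: (6.55 + 6.57 + 6.40 + 6.19 + 6.47 + 6.44 + 6.30 + 6.18 + 6.36 + 6.54) / 10 = 64.00000 / 10 = 6.40000
Sum of squared deviations: (+0.15000)² + (+0.17000)² + (+0.00000)² + (−0.21000)² + (+0.07000)² + (+0.04000)² + (−0.10000)² + (−0.22000)² + (−0.04000)² + (+0.14000)² = 0.18160
Variance = 0.18160 / 10 = 0.01816
SE* = √0.01816

SE* = 0.1348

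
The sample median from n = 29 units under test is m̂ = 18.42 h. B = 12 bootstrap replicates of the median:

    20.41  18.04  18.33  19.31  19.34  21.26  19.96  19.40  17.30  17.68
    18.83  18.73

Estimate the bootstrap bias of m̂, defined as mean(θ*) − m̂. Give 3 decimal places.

bias = +0.629

mean(θ*) = (20.41 + 18.04 + 18.33 + 19.31 + 19.34 + 21.26 + 19.96 + 19.40 + 17.30 + 17.68 + 18.83 + 18.73) / 12 = 19.0492
bias = 19.0492 − 18.42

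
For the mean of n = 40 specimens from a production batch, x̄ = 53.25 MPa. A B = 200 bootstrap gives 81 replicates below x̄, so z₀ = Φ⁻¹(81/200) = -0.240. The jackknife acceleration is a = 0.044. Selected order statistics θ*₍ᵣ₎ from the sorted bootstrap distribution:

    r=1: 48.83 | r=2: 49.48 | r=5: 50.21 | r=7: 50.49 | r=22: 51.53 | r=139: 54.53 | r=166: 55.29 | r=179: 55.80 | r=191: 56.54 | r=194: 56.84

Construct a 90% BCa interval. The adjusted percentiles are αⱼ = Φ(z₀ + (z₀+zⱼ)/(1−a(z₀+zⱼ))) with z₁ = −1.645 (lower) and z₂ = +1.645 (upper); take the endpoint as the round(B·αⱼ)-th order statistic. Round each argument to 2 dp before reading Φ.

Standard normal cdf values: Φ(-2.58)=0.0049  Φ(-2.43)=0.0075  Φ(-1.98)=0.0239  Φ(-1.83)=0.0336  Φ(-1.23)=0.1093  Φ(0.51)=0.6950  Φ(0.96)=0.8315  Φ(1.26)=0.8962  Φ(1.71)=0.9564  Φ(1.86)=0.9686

Lower: z₀ + z₁ = -0.240 + (-1.645) = -1.885; 1 − a(z₀+z₁) = 1 − (0.044)(-1.885) = 1.0829; argument = -0.240 + (-1.885)/1.0829 = -1.9806 → -1.98.
α₁ = Φ(-1.98) = 0.0239; rank = round(200 × 0.0239) = 5; θ*₍5₎ = 50.21.
Upper: z₀ + z₂ = 1.405; 1 − a(z₀+z₂) = 0.9382; argument = 1.2576 → 1.26; α₂ = 0.8962; rank = 179; θ*₍179₎ = 55.80.

(50.21, 55.80)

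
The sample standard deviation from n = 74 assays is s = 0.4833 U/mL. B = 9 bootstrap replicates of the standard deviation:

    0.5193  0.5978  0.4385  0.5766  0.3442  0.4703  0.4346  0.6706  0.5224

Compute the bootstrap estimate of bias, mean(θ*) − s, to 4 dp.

bias = +0.0250

mean(θ*) = (0.5193 + 0.5978 + 0.4385 + 0.5766 + 0.3442 + 0.4703 + 0.4346 + 0.6706 + 0.5224) / 9 = 0.50826
bias = 0.50826 − 0.4833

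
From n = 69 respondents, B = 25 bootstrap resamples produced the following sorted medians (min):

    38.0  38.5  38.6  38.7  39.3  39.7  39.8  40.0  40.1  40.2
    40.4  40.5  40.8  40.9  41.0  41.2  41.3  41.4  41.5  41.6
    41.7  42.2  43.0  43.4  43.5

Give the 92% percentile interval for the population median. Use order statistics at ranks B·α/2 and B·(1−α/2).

α = 0.08; lower rank = 25 × 0.040 = 1; upper rank = 25 × 0.960 = 24.
The 1st smallest replicate is 38.0; the 24th is 43.4.

(38.0, 43.4)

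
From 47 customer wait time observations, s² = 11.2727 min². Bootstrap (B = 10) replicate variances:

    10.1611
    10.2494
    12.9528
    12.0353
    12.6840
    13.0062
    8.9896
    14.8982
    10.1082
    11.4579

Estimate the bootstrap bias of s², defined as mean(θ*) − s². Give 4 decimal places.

mean(θ*) = (10.1611 + 10.2494 + 12.9528 + 12.0353 + 12.6840 + 13.0062 + 8.9896 + 14.8982 + 10.1082 + 11.4579) / 10 = 11.65427
bias = 11.65427 − 11.2727

bias = +0.3816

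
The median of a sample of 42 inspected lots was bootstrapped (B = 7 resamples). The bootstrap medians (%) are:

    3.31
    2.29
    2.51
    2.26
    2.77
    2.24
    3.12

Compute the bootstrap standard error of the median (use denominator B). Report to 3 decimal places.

Bootstrap SE is the standard deviation of the 7 replicate medians.
Mean of replicates: (3.31 + 2.29 + 2.51 + 2.26 + 2.77 + 2.24 + 3.12) / 7 = 18.50000 / 7 = 2.64286
Sum of squared deviations: (+0.66714)² + (−0.35286)² + (−0.13286)² + (−0.38286)² + (+0.12714)² + (−0.40286)² + (+0.47714)² = 1.13994
Variance = 1.13994 / 7 = 0.16285
SE* = √0.16285

SE* = 0.404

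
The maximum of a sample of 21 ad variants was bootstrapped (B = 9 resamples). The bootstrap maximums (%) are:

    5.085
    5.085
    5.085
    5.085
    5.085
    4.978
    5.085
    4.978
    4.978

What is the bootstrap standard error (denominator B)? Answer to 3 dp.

SE* = 0.050

Bootstrap SE is the standard deviation of the 9 replicate maximums.
Mean of replicates: (5.085 + 5.085 + 5.085 + 5.085 + 5.085 + 4.978 + 5.085 + 4.978 + 4.978) / 9 = 45.4440 / 9 = 5.0493
Sum of squared deviations: (+0.0357)² + (+0.0357)² + (+0.0357)² + (+0.0357)² + (+0.0357)² + (−0.0713)² + (+0.0357)² + (−0.0713)² + (−0.0713)² = 0.0229
Variance = 0.0229 / 9 = 0.0025
SE* = √0.0025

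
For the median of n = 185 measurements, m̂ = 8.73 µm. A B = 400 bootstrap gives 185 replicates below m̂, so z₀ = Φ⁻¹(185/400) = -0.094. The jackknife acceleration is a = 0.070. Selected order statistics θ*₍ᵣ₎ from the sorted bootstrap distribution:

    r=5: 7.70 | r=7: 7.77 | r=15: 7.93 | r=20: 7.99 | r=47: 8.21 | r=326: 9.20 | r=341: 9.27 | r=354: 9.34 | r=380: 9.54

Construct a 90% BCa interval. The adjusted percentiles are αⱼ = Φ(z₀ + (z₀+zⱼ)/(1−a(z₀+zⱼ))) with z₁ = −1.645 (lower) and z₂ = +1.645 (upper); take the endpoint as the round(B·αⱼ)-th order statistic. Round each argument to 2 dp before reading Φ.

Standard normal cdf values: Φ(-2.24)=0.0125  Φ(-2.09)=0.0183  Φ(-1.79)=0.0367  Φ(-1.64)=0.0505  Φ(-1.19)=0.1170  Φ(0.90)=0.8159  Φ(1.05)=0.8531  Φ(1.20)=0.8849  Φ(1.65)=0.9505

Lower: z₀ + z₁ = -0.094 + (-1.645) = -1.739; 1 − a(z₀+z₁) = 1 − (0.070)(-1.739) = 1.1217; argument = -0.094 + (-1.739)/1.1217 = -1.6443 → -1.64.
α₁ = Φ(-1.64) = 0.0505; rank = round(400 × 0.0505) = 20; θ*₍20₎ = 7.99.
Upper: z₀ + z₂ = 1.551; 1 − a(z₀+z₂) = 0.8914; argument = 1.6459 → 1.65; α₂ = 0.9505; rank = 380; θ*₍380₎ = 9.54.

(7.99, 9.54)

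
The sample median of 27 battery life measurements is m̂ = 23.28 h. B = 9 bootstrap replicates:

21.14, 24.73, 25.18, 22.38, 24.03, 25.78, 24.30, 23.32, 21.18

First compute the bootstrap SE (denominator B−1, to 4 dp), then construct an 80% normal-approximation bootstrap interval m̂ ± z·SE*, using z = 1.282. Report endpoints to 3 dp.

Mean of replicates = 23.5600; sum of squared deviations = 22.6610; SE* = √(22.6610/8) = 1.6830
Margin = 1.282 × 1.6830 = 2.1576
Interval: 23.28 ± 2.1576

(21.122, 25.438)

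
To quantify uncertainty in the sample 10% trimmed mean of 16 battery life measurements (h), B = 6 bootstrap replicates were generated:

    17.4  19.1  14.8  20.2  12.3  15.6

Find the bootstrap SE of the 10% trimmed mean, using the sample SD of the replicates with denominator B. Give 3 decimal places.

Bootstrap SE is the standard deviation of the 6 replicate 10% trimmed means.
Mean of replicates: (17.4 + 19.1 + 14.8 + 20.2 + 12.3 + 15.6) / 6 = 99.4000 / 6 = 16.5667
Sum of squared deviations: (+0.8333)² + (+2.5333)² + (−1.7667)² + (+3.6333)² + (−4.2667)² + (−0.9667)² = 42.5733
Variance = 42.5733 / 6 = 7.0956
SE* = √7.0956

SE* = 2.664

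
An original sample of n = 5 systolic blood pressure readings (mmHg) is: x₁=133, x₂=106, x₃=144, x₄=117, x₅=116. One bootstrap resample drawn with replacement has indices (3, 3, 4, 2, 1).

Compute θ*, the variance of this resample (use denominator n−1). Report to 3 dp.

Resample values: 144, 144, 117, 106, 133.
Mean = 128.8000; sum of squared deviations = 1138.8000
s² = 1138.8000 / 4 = 284.7000

θ* = 284.700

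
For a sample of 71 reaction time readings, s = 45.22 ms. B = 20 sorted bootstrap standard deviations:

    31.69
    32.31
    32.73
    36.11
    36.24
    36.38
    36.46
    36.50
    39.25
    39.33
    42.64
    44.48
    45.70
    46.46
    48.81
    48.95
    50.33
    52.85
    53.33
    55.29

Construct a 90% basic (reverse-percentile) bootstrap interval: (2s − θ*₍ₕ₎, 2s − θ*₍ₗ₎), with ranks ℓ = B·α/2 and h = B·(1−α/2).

Percentile endpoints at ranks 1 and 19: θ*₍1₎ = 31.69, θ*₍19₎ = 53.33.
Basic interval reflects these around s:
  lower = 2 × 45.22 − 53.33 = 37.11
  upper = 2 × 45.22 − 31.69 = 58.75

(37.11, 58.75)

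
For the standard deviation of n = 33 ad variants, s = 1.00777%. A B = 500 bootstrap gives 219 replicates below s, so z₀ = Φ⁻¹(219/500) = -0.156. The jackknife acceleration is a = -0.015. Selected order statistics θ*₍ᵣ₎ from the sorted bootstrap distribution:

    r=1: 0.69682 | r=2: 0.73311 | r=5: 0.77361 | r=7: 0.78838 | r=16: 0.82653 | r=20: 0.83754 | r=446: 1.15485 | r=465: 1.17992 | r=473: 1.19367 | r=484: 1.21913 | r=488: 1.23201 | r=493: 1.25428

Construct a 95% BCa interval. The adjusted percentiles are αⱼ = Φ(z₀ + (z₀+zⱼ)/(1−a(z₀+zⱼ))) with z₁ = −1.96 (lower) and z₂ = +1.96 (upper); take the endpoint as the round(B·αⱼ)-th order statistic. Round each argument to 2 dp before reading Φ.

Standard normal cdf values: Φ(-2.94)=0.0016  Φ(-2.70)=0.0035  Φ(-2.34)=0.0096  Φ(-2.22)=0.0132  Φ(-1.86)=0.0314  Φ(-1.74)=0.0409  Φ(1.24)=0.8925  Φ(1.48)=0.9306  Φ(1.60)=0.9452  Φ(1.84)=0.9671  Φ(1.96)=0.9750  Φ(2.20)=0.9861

(0.77361, 1.19367)

Lower: z₀ + z₁ = -0.156 + (-1.960) = -2.116; 1 − a(z₀+z₁) = 1 − (-0.015)(-2.116) = 0.9683; argument = -0.156 + (-2.116)/0.9683 = -2.3414 → -2.34.
α₁ = Φ(-2.34) = 0.0096; rank = round(500 × 0.0096) = 5; θ*₍5₎ = 0.77361.
Upper: z₀ + z₂ = 1.804; 1 − a(z₀+z₂) = 1.0271; argument = 1.6005 → 1.60; α₂ = 0.9452; rank = 473; θ*₍473₎ = 1.19367.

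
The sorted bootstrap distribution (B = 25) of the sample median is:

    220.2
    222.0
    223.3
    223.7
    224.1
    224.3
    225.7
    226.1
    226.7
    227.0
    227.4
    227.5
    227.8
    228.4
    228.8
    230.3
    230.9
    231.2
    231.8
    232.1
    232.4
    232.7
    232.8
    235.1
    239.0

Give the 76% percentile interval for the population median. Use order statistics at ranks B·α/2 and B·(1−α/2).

(223.3, 232.7)

α = 0.24; lower rank = 25 × 0.120 = 3; upper rank = 25 × 0.880 = 22.
The 3rd smallest replicate is 223.3; the 22nd is 232.7.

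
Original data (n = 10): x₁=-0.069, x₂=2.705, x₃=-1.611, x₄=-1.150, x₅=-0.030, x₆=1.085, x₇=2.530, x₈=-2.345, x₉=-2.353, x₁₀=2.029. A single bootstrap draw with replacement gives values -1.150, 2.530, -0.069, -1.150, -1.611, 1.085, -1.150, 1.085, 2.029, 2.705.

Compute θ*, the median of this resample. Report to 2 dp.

Sorted: -1.611, -1.150, -1.150, -1.150, -0.069, 1.085, 1.085, 2.029, 2.530, 2.705
Median = average of the two middle values = 0.51

θ* = 0.51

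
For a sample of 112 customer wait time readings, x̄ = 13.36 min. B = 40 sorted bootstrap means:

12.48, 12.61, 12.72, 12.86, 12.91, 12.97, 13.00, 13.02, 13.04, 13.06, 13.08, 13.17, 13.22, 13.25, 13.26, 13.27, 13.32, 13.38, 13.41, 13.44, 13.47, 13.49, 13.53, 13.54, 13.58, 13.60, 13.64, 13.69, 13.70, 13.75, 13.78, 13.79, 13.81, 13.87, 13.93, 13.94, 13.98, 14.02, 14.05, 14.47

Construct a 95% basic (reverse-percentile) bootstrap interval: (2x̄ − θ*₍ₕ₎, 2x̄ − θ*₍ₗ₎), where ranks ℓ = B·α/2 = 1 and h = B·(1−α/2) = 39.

Percentile endpoints at ranks 1 and 39: θ*₍1₎ = 12.48, θ*₍39₎ = 14.05.
Basic interval reflects these around x̄:
  lower = 2 × 13.36 − 14.05 = 12.67
  upper = 2 × 13.36 − 12.48 = 14.24

(12.67, 14.24)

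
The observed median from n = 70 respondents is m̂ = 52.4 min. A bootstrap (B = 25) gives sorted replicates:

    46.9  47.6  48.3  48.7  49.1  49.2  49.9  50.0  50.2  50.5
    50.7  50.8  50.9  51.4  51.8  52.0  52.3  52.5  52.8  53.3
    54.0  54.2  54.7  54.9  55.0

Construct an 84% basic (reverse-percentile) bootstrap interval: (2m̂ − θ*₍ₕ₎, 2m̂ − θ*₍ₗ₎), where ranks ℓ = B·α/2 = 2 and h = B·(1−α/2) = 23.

Percentile endpoints at ranks 2 and 23: θ*₍2₎ = 47.6, θ*₍23₎ = 54.7.
Basic interval reflects these around m̂:
  lower = 2 × 52.4 − 54.7 = 50.1
  upper = 2 × 52.4 − 47.6 = 57.2

(50.1, 57.2)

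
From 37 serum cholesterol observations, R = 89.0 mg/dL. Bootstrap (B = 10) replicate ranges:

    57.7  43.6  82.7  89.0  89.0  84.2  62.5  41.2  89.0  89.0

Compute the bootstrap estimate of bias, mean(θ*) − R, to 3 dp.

bias = −16.210

mean(θ*) = (57.7 + 43.6 + 82.7 + 89.0 + 89.0 + 84.2 + 62.5 + 41.2 + 89.0 + 89.0) / 10 = 72.7900
bias = 72.7900 − 89.0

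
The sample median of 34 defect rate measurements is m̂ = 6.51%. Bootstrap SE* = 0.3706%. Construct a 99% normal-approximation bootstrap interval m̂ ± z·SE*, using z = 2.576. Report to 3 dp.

Margin = 2.576 × 0.3706 = 0.9547
Interval: 6.51 ± 0.9547

(5.555, 7.465)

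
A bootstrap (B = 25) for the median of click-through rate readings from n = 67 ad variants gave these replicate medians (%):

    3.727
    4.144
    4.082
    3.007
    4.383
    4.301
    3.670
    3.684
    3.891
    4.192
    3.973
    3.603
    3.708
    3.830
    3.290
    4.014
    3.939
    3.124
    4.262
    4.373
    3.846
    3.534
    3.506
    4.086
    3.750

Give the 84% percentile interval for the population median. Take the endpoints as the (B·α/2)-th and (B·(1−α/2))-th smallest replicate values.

Sorted replicates: 3.007, 3.124, 3.290, 3.506, 3.534, 3.603, 3.670, 3.684, 3.708, 3.727, 3.750, 3.830, 3.846, 3.891, 3.939, 3.973, 4.014, 4.082, 4.086, 4.144, 4.192, 4.262, 4.301, 4.373, 4.383
α = 0.16; lower rank = 25 × 0.080 = 2; upper rank = 25 × 0.920 = 23.
The 2nd smallest replicate is 3.124; the 23rd is 4.301.

(3.124, 4.301)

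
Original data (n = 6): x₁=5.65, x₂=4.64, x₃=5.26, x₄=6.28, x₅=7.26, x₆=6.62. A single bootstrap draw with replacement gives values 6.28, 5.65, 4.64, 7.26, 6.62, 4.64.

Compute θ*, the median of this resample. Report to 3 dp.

Sorted: 4.64, 4.64, 5.65, 6.28, 6.62, 7.26
Median = average of the two middle values = 5.965

θ* = 5.965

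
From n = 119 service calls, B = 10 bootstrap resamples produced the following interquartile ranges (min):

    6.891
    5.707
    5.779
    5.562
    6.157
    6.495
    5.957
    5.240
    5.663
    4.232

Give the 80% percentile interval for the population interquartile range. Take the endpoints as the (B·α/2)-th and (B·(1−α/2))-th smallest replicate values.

(4.232, 6.495)

Sorted replicates: 4.232, 5.240, 5.562, 5.663, 5.707, 5.779, 5.957, 6.157, 6.495, 6.891
α = 0.20; lower rank = 10 × 0.100 = 1; upper rank = 10 × 0.900 = 9.
The 1st smallest replicate is 4.232; the 9th is 6.495.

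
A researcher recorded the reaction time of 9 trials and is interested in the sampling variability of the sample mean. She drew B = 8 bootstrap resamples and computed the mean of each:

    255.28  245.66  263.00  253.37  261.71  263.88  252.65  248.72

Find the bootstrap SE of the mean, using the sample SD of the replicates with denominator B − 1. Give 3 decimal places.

Bootstrap SE is the standard deviation of the 8 replicate means.
Mean of replicates: (255.28 + 245.66 + 263.00 + 253.37 + 261.71 + 263.88 + 252.65 + 248.72) / 8 = 2044.2700 / 8 = 255.5337
Sum of squared deviations: (−0.2537)² + (−9.8738)² + (+7.4663)² + (−2.1637)² + (+6.1762)² + (+8.3462)² + (−2.8837)² + (−6.8137)² = 320.5312
Variance = 320.5312 / 7 = 45.7902
SE* = √45.7902

SE* = 6.767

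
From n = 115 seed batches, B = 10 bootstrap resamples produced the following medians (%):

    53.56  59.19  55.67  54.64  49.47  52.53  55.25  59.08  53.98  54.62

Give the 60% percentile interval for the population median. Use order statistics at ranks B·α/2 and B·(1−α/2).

Sorted replicates: 49.47, 52.53, 53.56, 53.98, 54.62, 54.64, 55.25, 55.67, 59.08, 59.19
α = 0.40; lower rank = 10 × 0.200 = 2; upper rank = 10 × 0.800 = 8.
The 2nd smallest replicate is 52.53; the 8th is 55.67.

(52.53, 55.67)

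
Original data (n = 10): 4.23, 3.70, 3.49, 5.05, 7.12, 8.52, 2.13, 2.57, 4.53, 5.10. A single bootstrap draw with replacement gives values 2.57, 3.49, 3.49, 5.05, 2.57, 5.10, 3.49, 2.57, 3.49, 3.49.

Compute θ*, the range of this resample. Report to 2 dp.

Range = 5.10 − 2.57 = 2.53

θ* = 2.53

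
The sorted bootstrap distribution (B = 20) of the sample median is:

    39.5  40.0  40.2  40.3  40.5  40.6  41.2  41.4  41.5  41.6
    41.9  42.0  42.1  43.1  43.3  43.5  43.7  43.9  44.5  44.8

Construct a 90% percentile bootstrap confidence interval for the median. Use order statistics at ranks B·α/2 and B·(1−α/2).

(39.5, 44.5)

α = 0.10; lower rank = 20 × 0.050 = 1; upper rank = 20 × 0.950 = 19.
The 1st smallest replicate is 39.5; the 19th is 44.5.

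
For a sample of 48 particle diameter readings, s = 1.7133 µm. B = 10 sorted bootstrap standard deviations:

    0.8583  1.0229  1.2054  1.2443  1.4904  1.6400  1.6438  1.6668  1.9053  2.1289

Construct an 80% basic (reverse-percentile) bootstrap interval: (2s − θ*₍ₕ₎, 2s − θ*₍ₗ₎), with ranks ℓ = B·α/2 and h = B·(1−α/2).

(1.5213, 2.5683)

Percentile endpoints at ranks 1 and 9: θ*₍1₎ = 0.8583, θ*₍9₎ = 1.9053.
Basic interval reflects these around s:
  lower = 2 × 1.7133 − 1.9053 = 1.5213
  upper = 2 × 1.7133 − 0.8583 = 2.5683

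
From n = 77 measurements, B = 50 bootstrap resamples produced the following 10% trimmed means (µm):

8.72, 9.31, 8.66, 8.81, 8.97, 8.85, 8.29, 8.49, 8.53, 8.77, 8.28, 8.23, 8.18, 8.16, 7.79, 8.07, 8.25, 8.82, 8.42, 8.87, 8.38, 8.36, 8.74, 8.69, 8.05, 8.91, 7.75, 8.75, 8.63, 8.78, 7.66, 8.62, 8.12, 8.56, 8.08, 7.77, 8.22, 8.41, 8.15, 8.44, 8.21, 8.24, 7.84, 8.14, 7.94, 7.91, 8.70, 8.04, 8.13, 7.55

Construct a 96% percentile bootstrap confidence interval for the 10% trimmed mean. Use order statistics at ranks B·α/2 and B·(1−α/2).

(7.55, 8.97)

Sorted replicates: 7.55, 7.66, 7.75, 7.77, 7.79, 7.84, 7.91, 7.94, 8.04, 8.05, 8.07, 8.08, 8.12, 8.13, 8.14, 8.15, 8.16, 8.18, 8.21, 8.22, 8.23, 8.24, 8.25, 8.28, 8.29, 8.36, 8.38, 8.41, 8.42, 8.44, 8.49, 8.53, 8.56, 8.62, 8.63, 8.66, 8.69, 8.70, 8.72, 8.74, 8.75, 8.77, 8.78, 8.81, 8.82, 8.85, 8.87, 8.91, 8.97, 9.31
α = 0.04; lower rank = 50 × 0.020 = 1; upper rank = 50 × 0.980 = 49.
The 1st smallest replicate is 7.55; the 49th is 8.97.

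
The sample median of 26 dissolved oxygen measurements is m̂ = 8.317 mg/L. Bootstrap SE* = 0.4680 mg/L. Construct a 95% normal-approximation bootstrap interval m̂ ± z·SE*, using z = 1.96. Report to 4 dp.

Margin = 1.96 × 0.4680 = 0.91728
Interval: 8.317 ± 0.91728

(7.3997, 9.2343)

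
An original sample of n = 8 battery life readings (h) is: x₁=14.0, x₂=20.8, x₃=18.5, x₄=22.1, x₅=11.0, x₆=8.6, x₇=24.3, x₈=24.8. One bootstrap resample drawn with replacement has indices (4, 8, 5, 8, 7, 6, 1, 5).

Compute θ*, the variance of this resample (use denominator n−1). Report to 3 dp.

Resample values: 22.1, 24.8, 11.0, 24.8, 24.3, 8.6, 14.0, 11.0.
Mean = 17.5750; sum of squared deviations = 349.8950
s² = 349.8950 / 7 = 49.9850

θ* = 49.985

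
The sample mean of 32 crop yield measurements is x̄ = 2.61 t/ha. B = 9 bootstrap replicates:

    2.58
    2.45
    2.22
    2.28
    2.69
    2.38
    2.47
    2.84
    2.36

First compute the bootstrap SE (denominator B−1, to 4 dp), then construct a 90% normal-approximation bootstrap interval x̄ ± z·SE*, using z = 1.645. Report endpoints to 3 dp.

(2.283, 2.937)

Mean of replicates = 2.4744; sum of squared deviations = 0.3164; SE* = √(0.3164/8) = 0.1989
Margin = 1.645 × 0.1989 = 0.3272
Interval: 2.61 ± 0.3272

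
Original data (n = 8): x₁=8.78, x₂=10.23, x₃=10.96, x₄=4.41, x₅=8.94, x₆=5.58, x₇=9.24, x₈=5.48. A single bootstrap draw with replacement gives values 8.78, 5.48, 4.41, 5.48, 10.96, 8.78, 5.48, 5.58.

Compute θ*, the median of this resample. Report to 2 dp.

θ* = 5.53

Sorted: 4.41, 5.48, 5.48, 5.48, 5.58, 8.78, 8.78, 10.96
Median = average of the two middle values = 5.53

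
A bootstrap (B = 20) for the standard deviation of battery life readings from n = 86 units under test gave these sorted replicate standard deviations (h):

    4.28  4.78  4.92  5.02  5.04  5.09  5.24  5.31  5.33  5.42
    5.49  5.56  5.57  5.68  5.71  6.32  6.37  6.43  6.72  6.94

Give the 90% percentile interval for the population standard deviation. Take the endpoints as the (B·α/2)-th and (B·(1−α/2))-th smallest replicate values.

α = 0.10; lower rank = 20 × 0.050 = 1; upper rank = 20 × 0.950 = 19.
The 1st smallest replicate is 4.28; the 19th is 6.72.

(4.28, 6.72)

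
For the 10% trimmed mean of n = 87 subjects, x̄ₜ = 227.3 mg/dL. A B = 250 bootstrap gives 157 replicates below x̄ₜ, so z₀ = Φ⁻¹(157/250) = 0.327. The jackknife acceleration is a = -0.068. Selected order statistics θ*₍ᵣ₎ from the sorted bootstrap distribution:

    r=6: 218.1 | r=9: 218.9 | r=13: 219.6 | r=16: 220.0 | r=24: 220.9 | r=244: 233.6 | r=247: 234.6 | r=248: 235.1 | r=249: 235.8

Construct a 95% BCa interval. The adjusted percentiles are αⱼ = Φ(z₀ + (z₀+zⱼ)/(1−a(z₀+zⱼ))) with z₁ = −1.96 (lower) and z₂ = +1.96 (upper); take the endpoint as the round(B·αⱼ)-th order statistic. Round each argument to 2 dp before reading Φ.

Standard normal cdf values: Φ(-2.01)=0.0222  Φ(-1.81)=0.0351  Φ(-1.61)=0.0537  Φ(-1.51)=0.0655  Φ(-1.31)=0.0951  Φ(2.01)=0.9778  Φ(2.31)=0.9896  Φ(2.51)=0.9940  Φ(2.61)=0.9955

(220.0, 234.6)

Lower: z₀ + z₁ = 0.327 + (-1.960) = -1.633; 1 − a(z₀+z₁) = 1 − (-0.068)(-1.633) = 0.8890; argument = 0.327 + (-1.633)/0.8890 = -1.5100 → -1.51.
α₁ = Φ(-1.51) = 0.0655; rank = round(250 × 0.0655) = 16; θ*₍16₎ = 220.0.
Upper: z₀ + z₂ = 2.287; 1 − a(z₀+z₂) = 1.1555; argument = 2.3062 → 2.31; α₂ = 0.9896; rank = 247; θ*₍247₎ = 234.6.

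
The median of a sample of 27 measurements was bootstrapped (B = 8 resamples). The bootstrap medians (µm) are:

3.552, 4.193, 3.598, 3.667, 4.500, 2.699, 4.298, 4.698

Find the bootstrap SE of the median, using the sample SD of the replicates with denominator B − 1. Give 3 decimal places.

SE* = 0.649

Bootstrap SE is the standard deviation of the 8 replicate medians.
Mean of replicates: (3.552 + 4.193 + 3.598 + 3.667 + 4.500 + 2.699 + 4.298 + 4.698) / 8 = 31.2050 / 8 = 3.9006
Sum of squared deviations: (−0.3486)² + (+0.2924)² + (−0.3026)² + (−0.2336)² + (+0.5994)² + (−1.2016)² + (+0.3974)² + (+0.7974)² = 2.9501
Variance = 2.9501 / 7 = 0.4214
SE* = √0.4214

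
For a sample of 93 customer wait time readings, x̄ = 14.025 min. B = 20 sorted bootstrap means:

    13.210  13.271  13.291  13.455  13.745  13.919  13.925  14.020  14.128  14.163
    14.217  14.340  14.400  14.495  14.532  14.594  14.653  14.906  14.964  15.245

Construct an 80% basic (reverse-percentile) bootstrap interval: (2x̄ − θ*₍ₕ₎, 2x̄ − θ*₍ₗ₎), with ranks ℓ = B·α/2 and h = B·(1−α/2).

(13.144, 14.779)

Percentile endpoints at ranks 2 and 18: θ*₍2₎ = 13.271, θ*₍18₎ = 14.906.
Basic interval reflects these around x̄:
  lower = 2 × 14.025 − 14.906 = 13.144
  upper = 2 × 14.025 − 13.271 = 14.779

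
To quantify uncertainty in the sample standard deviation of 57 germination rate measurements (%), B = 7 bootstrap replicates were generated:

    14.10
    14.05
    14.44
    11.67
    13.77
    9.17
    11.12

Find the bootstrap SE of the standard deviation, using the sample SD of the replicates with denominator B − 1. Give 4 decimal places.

SE* = 1.9969

Bootstrap SE is the standard deviation of the 7 replicate standard deviations.
Mean of replicates: (14.10 + 14.05 + 14.44 + 11.67 + 13.77 + 9.17 + 11.12) / 7 = 88.32000 / 7 = 12.61714
Sum of squared deviations: (+1.48286)² + (+1.43286)² + (+1.82286)² + (−0.94714)² + (+1.15286)² + (−3.44714)² + (−1.49714)² = 23.92514
Variance = 23.92514 / 6 = 3.98752
SE* = √3.98752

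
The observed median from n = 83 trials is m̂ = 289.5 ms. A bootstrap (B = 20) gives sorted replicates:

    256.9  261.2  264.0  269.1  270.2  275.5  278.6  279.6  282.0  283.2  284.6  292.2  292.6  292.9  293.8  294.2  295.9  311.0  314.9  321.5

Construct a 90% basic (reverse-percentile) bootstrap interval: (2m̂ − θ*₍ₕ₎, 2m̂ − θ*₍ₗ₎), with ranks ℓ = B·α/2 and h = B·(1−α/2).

Percentile endpoints at ranks 1 and 19: θ*₍1₎ = 256.9, θ*₍19₎ = 314.9.
Basic interval reflects these around m̂:
  lower = 2 × 289.5 − 314.9 = 264.1
  upper = 2 × 289.5 − 256.9 = 322.1

(264.1, 322.1)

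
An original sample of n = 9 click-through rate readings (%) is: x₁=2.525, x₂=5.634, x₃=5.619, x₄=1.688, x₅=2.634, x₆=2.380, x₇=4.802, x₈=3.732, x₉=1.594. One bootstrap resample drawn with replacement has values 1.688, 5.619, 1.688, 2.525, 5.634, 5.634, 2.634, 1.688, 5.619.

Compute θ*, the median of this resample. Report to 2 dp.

Sorted: 1.688, 1.688, 1.688, 2.525, 2.634, 5.619, 5.619, 5.634, 5.634
Median = middle value = 2.63

θ* = 2.63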